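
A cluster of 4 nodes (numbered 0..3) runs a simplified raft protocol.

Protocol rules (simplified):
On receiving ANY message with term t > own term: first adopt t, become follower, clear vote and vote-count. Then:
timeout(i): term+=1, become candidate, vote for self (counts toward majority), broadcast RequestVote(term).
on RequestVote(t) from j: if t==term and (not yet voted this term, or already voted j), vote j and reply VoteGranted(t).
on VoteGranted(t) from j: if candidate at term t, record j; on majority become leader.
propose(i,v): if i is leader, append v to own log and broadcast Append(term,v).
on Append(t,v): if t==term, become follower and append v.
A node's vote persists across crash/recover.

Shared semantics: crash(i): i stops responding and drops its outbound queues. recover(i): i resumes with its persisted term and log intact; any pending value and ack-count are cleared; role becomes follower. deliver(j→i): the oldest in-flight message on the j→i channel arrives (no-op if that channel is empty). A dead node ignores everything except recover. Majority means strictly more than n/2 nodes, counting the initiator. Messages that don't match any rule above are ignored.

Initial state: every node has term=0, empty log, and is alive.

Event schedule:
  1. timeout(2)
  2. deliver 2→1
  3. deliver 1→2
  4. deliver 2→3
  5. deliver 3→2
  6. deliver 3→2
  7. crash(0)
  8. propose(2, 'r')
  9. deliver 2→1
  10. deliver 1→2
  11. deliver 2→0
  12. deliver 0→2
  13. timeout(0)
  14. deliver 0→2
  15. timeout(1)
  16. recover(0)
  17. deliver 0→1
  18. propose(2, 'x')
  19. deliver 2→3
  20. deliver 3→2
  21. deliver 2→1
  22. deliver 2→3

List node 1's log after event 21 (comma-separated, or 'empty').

1. timeout(2):  <2:cand t1 ->
2. deliver 2→1:  <1:foll t1 ->
3. deliver 1→2:  nop
4. deliver 2→3:  <3:foll t1 ->
5. deliver 3→2:  <2:lead t1 ->
6. deliver 3→2:  nop
7. crash(0):  <0:✗foll t0 ->
8. propose(2,'r'):  <2:lead t1 r>
9. deliver 2→1:  <1:foll t1 r>
10. deliver 1→2:  nop
11. deliver 2→0:  nop
12. deliver 0→2:  nop
13. timeout(0):  nop
14. deliver 0→2:  nop
15. timeout(1):  <1:cand t2 r>
16. recover(0):  <0:foll t0 ->
17. deliver 0→1:  nop
18. propose(2,'x'):  <2:lead t1 r,x>
19. deliver 2→3:  <3:foll t1 r>
20. deliver 3→2:  nop
21. deliver 2→1:  nop

r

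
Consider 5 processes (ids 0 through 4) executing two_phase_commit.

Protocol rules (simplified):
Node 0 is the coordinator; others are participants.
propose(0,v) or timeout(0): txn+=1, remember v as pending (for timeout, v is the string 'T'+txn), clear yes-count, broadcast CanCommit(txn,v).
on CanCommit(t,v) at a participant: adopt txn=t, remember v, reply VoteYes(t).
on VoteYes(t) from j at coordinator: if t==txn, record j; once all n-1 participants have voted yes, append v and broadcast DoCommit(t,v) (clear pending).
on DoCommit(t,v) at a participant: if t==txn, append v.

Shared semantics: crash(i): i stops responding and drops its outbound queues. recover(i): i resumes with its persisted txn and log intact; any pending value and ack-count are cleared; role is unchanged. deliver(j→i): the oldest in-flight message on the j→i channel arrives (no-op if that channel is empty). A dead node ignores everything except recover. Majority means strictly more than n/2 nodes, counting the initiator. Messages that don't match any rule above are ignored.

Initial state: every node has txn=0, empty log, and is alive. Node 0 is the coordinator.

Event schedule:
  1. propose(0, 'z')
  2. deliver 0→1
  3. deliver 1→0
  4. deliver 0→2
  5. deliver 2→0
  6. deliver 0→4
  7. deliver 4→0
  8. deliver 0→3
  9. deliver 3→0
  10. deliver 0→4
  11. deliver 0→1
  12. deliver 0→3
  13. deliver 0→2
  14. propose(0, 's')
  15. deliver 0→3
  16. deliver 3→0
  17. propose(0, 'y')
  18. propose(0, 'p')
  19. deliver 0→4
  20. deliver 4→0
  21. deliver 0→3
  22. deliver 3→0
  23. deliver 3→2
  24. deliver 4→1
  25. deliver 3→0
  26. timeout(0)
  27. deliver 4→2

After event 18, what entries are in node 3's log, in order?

z

1. propose(0,'z'):  <0:coor t1 ->
2. deliver 0→1:  <1:part t1 ->
3. deliver 1→0:  nop
4. deliver 0→2:  <2:part t1 ->
5. deliver 2→0:  nop
6. deliver 0→4:  <4:part t1 ->
7. deliver 4→0:  nop
8. deliver 0→3:  <3:part t1 ->
9. deliver 3→0:  <0:coor t1 z>
10. deliver 0→4:  <4:part t1 z>
11. deliver 0→1:  <1:part t1 z>
12. deliver 0→3:  <3:part t1 z>
13. deliver 0→2:  <2:part t1 z>
14. propose(0,'s'):  <0:coor t2 z>
15. deliver 0→3:  <3:part t2 z>
16. deliver 3→0:  nop
17. propose(0,'y'):  <0:coor t3 z>
18. propose(0,'p'):  <0:coor t4 z>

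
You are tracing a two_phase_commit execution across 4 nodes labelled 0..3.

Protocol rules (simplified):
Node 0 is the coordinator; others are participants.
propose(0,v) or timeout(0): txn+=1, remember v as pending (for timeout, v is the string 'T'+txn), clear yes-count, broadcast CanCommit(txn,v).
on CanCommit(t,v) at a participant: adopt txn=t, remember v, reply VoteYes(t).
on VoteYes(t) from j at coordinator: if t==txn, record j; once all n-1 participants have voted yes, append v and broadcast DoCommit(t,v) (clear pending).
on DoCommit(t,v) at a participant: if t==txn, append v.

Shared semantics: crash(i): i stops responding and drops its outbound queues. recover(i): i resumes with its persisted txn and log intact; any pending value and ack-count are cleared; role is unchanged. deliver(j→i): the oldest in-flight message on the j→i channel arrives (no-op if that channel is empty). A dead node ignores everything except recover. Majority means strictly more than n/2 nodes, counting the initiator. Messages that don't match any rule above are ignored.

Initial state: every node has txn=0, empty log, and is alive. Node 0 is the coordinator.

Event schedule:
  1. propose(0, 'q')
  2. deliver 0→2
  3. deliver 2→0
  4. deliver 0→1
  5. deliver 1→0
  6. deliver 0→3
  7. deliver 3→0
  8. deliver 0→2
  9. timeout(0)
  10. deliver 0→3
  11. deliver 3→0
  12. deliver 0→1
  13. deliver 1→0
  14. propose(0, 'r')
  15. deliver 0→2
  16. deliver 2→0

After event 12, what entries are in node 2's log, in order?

e1 propose(0,'q'): 0[coor,t=1,-]
e2 deliver 0→2: 2[part,t=1,-]
e3 deliver 2→0: ·
e4 deliver 0→1: 1[part,t=1,-]
e5 deliver 1→0: ·
e6 deliver 0→3: 3[part,t=1,-]
e7 deliver 3→0: 0[coor,t=1,q]
e8 deliver 0→2: 2[part,t=1,q]
e9 timeout(0): 0[coor,t=2,q]
e10 deliver 0→3: 3[part,t=1,q]
e11 deliver 3→0: ·
e12 deliver 0→1: 1[part,t=1,q]

q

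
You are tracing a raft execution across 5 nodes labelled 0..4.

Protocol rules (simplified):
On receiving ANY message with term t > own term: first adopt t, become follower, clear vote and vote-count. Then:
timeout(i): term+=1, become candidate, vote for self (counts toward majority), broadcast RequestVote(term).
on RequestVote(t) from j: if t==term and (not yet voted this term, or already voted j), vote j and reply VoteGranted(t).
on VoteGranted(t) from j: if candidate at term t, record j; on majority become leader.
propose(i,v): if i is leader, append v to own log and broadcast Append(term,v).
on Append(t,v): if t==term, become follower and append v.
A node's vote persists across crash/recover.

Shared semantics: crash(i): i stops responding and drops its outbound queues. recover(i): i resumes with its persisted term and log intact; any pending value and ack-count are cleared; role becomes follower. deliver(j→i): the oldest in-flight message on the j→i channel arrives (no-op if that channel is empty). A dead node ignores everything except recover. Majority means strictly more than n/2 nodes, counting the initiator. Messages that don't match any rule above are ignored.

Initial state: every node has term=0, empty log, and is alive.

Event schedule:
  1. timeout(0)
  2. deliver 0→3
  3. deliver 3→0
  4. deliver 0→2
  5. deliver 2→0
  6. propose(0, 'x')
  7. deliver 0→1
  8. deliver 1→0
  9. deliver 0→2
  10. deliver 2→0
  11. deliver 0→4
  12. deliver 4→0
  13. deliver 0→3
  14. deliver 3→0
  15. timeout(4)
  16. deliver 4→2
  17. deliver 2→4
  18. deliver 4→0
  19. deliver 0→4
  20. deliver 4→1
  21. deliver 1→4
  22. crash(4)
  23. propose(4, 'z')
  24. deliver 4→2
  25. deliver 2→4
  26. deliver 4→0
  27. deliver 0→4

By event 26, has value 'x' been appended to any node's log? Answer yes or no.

1. timeout(0):  <0:cand t1 ->
2. deliver 0→3:  <3:foll t1 ->
3. deliver 3→0:  nop
4. deliver 0→2:  <2:foll t1 ->
5. deliver 2→0:  <0:lead t1 ->
6. propose(0,'x'):  <0:lead t1 x>
7. deliver 0→1:  <1:foll t1 ->
8. deliver 1→0:  nop
9. deliver 0→2:  <2:foll t1 x>
10. deliver 2→0:  nop
11. deliver 0→4:  <4:foll t1 ->
12. deliver 4→0:  nop
13. deliver 0→3:  <3:foll t1 x>
14. deliver 3→0:  nop
15. timeout(4):  <4:cand t2 ->
16. deliver 4→2:  <2:foll t2 x>
17. deliver 2→4:  nop
18. deliver 4→0:  <0:foll t2 x>
19. deliver 0→4:  nop
20. deliver 4→1:  <1:foll t2 ->
21. deliver 1→4:  <4:lead t2 ->
22. crash(4):  <4:✗lead t2 ->
23. propose(4,'z'):  nop
24. deliver 4→2:  nop
25. deliver 2→4:  nop
26. deliver 4→0:  nop

yes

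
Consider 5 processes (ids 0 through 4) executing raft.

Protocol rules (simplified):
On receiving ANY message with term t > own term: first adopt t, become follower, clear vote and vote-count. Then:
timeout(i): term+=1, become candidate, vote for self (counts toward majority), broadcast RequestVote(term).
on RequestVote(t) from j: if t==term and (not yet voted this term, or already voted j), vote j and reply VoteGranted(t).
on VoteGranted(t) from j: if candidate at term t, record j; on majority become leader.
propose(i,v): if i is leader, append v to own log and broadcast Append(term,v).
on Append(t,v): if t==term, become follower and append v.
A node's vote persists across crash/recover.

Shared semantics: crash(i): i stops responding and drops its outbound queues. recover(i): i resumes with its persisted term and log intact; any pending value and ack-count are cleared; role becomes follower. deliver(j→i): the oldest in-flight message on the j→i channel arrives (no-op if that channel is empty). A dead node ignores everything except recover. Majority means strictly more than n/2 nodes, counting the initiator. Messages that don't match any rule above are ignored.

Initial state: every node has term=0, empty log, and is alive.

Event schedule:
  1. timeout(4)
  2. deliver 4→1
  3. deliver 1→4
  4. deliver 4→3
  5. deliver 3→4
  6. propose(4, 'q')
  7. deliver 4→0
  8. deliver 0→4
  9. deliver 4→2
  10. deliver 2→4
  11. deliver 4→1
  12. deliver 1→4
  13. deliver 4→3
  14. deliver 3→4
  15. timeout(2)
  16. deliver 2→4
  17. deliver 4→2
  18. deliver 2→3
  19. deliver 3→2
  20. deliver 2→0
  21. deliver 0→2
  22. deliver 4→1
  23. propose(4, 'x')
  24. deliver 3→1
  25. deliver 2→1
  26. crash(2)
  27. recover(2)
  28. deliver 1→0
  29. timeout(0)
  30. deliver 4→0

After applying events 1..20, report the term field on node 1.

step 1 timeout(4): 4={cand,t=1,log=-}
step 2 deliver 4→1: 1={foll,t=1,log=-}
step 3 deliver 1→4: —
step 4 deliver 4→3: 3={foll,t=1,log=-}
step 5 deliver 3→4: 4={lead,t=1,log=-}
step 6 propose(4,'q'): 4={lead,t=1,log=q}
step 7 deliver 4→0: 0={foll,t=1,log=-}
step 8 deliver 0→4: —
step 9 deliver 4→2: 2={foll,t=1,log=-}
step 10 deliver 2→4: —
step 11 deliver 4→1: 1={foll,t=1,log=q}
step 12 deliver 1→4: —
step 13 deliver 4→3: 3={foll,t=1,log=q}
step 14 deliver 3→4: —
step 15 timeout(2): 2={cand,t=2,log=-}
step 16 deliver 2→4: 4={foll,t=2,log=q}
step 17 deliver 4→2: —
step 18 deliver 2→3: 3={foll,t=2,log=q}
step 19 deliver 3→2: —
step 20 deliver 2→0: 0={foll,t=2,log=-}

1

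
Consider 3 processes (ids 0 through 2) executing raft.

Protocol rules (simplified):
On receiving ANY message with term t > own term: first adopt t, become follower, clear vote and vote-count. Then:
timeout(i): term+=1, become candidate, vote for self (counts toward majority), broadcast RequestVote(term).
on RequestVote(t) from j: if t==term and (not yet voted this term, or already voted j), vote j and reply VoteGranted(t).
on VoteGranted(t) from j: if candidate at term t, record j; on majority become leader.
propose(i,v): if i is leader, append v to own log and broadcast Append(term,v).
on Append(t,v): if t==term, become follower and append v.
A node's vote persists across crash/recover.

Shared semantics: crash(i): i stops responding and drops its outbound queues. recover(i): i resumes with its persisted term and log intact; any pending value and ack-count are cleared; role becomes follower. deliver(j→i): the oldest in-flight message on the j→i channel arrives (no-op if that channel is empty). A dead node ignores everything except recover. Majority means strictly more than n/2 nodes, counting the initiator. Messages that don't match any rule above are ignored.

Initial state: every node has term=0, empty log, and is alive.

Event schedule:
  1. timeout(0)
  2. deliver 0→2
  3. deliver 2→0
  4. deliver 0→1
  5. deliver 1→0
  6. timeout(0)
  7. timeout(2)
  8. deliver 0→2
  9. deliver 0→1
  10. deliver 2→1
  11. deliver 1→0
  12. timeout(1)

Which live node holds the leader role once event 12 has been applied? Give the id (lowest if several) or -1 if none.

1. timeout(0):  <0:cand t1 ->
2. deliver 0→2:  <2:foll t1 ->
3. deliver 2→0:  <0:lead t1 ->
4. deliver 0→1:  <1:foll t1 ->
5. deliver 1→0:  nop
6. timeout(0):  <0:cand t2 ->
7. timeout(2):  <2:cand t2 ->
8. deliver 0→2:  nop
9. deliver 0→1:  <1:foll t2 ->
10. deliver 2→1:  nop
11. deliver 1→0:  <0:lead t2 ->
12. timeout(1):  <1:cand t3 ->

0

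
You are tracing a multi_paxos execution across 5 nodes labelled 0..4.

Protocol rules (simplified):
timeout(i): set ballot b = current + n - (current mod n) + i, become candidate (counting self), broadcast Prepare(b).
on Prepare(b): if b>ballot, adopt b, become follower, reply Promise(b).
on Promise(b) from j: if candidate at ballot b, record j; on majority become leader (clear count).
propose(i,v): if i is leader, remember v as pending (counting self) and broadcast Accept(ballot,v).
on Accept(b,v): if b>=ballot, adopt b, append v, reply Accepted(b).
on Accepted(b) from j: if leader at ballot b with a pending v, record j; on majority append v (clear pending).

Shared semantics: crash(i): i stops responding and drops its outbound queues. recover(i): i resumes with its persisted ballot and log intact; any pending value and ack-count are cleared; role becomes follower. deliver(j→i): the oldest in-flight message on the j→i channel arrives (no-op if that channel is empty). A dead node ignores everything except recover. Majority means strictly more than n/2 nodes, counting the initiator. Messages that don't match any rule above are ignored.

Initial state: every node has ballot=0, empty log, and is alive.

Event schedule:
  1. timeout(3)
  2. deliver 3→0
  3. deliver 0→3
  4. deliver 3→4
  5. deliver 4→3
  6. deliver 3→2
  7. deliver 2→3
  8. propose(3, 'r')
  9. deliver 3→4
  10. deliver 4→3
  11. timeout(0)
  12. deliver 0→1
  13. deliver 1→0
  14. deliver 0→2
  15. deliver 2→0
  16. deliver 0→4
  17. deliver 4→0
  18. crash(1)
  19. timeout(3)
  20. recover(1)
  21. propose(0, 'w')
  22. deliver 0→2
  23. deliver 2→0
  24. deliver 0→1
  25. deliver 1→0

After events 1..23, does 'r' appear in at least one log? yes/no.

yes

step 1 timeout(3): 3={cand,b=8,log=-}
step 2 deliver 3→0: 0={foll,b=8,log=-}
step 3 deliver 0→3: —
step 4 deliver 3→4: 4={foll,b=8,log=-}
step 5 deliver 4→3: 3={lead,b=8,log=-}
step 6 deliver 3→2: 2={foll,b=8,log=-}
step 7 deliver 2→3: —
step 8 propose(3,'r'): —
step 9 deliver 3→4: 4={foll,b=8,log=r}
step 10 deliver 4→3: —
step 11 timeout(0): 0={cand,b=10,log=-}
step 12 deliver 0→1: 1={foll,b=10,log=-}
step 13 deliver 1→0: —
step 14 deliver 0→2: 2={foll,b=10,log=-}
step 15 deliver 2→0: 0={lead,b=10,log=-}
step 16 deliver 0→4: 4={foll,b=10,log=r}
step 17 deliver 4→0: —
step 18 crash(1): 1={✗foll,b=10,log=-}
step 19 timeout(3): 3={cand,b=13,log=-}
step 20 recover(1): 1={foll,b=10,log=-}
step 21 propose(0,'w'): —
step 22 deliver 0→2: 2={foll,b=10,log=w}
step 23 deliver 2→0: —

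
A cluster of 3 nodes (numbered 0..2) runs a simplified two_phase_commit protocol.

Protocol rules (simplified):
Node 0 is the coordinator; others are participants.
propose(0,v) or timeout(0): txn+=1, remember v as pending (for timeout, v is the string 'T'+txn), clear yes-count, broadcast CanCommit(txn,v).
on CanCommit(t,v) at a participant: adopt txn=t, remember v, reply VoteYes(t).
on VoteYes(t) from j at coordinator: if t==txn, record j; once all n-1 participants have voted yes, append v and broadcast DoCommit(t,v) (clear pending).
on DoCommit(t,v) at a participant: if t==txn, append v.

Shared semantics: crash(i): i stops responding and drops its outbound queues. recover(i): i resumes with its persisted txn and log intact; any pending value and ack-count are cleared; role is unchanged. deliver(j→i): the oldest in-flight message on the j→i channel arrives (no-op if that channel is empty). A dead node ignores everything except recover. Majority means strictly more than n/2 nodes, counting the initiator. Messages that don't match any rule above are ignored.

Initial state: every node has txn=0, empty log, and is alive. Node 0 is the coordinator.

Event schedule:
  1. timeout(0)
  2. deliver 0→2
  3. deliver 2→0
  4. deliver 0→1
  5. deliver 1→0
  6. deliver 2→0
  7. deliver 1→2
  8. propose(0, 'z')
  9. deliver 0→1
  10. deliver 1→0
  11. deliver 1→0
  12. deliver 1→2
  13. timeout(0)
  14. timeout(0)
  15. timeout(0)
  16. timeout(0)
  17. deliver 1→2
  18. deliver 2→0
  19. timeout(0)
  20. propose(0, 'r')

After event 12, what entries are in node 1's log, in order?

[1] timeout(0) → N0(coor t1 [-])
[2] deliver 0→2 → N2(part t1 [-])
[3] deliver 2→0 → ∅
[4] deliver 0→1 → N1(part t1 [-])
[5] deliver 1→0 → N0(coor t1 [T1])
[6] deliver 2→0 → ∅
[7] deliver 1→2 → ∅
[8] propose(0,'z') → N0(coor t2 [T1])
[9] deliver 0→1 → N1(part t1 [T1])
[10] deliver 1→0 → ∅
[11] deliver 1→0 → ∅
[12] deliver 1→2 → ∅

T1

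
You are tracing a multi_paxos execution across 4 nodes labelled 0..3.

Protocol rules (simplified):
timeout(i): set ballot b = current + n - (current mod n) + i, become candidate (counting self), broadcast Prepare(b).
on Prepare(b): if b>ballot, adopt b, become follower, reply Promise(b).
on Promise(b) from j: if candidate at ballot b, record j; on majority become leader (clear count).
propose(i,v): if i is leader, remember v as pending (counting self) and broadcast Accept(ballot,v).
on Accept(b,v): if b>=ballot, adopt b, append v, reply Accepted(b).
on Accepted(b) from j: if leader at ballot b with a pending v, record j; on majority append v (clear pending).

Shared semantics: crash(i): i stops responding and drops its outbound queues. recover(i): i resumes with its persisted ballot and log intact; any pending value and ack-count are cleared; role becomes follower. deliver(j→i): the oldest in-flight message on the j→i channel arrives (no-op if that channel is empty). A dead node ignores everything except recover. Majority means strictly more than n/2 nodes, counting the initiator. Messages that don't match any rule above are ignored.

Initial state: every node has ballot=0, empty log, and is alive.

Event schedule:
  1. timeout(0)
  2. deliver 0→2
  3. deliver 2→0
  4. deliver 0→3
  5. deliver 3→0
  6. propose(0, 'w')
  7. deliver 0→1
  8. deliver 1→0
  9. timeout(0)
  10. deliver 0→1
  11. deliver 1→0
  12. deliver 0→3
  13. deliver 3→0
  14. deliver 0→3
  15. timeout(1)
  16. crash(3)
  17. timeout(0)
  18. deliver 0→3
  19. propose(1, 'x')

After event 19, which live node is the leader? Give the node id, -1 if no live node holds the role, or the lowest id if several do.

1. timeout(0):  <0:cand b4 ->
2. deliver 0→2:  <2:foll b4 ->
3. deliver 2→0:  nop
4. deliver 0→3:  <3:foll b4 ->
5. deliver 3→0:  <0:lead b4 ->
6. propose(0,'w'):  nop
7. deliver 0→1:  <1:foll b4 ->
8. deliver 1→0:  nop
9. timeout(0):  <0:cand b8 ->
10. deliver 0→1:  <1:foll b4 w>
11. deliver 1→0:  nop
12. deliver 0→3:  <3:foll b4 w>
13. deliver 3→0:  nop
14. deliver 0→3:  <3:foll b8 w>
15. timeout(1):  <1:cand b9 w>
16. crash(3):  <3:✗foll b8 w>
17. timeout(0):  <0:cand b12 ->
18. deliver 0→3:  nop
19. propose(1,'x'):  nop

-1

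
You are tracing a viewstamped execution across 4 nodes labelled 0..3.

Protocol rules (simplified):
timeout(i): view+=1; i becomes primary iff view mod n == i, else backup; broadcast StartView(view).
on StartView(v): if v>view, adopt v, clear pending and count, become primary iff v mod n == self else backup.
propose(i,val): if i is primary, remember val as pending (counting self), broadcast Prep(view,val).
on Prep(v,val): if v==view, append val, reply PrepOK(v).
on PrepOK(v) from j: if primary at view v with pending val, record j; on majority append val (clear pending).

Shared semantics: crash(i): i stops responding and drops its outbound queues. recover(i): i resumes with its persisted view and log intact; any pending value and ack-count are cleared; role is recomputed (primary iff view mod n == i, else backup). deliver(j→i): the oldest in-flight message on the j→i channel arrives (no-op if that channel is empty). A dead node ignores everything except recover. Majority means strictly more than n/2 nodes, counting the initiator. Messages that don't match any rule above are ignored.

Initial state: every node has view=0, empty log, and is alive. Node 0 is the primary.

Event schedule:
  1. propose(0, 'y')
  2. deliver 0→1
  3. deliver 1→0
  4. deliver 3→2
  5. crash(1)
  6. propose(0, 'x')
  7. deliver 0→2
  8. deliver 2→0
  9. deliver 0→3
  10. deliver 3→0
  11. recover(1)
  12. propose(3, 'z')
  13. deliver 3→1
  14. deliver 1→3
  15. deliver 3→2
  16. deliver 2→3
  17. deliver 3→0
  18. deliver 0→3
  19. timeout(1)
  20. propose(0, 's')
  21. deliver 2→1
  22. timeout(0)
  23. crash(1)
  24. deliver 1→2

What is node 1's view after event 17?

1. propose(0,'y'):  nop
2. deliver 0→1:  <1:back v0 y>
3. deliver 1→0:  nop
4. deliver 3→2:  nop
5. crash(1):  <1:✗back v0 y>
6. propose(0,'x'):  nop
7. deliver 0→2:  <2:back v0 y>
8. deliver 2→0:  nop
9. deliver 0→3:  <3:back v0 y>
10. deliver 3→0:  <0:prim v0 x>
11. recover(1):  <1:back v0 y>
12. propose(3,'z'):  nop
13. deliver 3→1:  nop
14. deliver 1→3:  nop
15. deliver 3→2:  nop
16. deliver 2→3:  nop
17. deliver 3→0:  nop

0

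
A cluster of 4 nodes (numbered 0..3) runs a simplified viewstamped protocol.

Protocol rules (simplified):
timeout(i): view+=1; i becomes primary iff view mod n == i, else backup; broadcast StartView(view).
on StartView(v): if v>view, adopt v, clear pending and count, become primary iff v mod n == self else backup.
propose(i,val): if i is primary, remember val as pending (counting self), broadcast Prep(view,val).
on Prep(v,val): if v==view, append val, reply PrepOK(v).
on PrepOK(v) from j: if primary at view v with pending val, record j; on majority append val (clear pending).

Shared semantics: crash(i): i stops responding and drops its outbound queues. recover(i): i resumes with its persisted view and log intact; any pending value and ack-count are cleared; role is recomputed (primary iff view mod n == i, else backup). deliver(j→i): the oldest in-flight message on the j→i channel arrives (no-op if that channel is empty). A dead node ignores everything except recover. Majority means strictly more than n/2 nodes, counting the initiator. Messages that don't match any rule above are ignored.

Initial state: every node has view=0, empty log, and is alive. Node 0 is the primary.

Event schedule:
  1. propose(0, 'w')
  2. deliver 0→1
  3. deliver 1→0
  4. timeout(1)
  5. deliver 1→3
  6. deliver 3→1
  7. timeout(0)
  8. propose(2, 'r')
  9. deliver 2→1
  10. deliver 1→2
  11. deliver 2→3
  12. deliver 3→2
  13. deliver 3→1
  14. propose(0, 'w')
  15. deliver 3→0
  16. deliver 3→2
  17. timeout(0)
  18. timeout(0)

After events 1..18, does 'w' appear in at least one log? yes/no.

1. propose(0,'w'):  nop
2. deliver 0→1:  <1:back v0 w>
3. deliver 1→0:  nop
4. timeout(1):  <1:prim v1 w>
5. deliver 1→3:  <3:back v1 ->
6. deliver 3→1:  nop
7. timeout(0):  <0:back v1 ->
8. propose(2,'r'):  nop
9. deliver 2→1:  nop
10. deliver 1→2:  <2:back v1 ->
11. deliver 2→3:  nop
12. deliver 3→2:  nop
13. deliver 3→1:  nop
14. propose(0,'w'):  nop
15. deliver 3→0:  nop
16. deliver 3→2:  nop
17. timeout(0):  <0:back v2 ->
18. timeout(0):  <0:back v3 ->

yes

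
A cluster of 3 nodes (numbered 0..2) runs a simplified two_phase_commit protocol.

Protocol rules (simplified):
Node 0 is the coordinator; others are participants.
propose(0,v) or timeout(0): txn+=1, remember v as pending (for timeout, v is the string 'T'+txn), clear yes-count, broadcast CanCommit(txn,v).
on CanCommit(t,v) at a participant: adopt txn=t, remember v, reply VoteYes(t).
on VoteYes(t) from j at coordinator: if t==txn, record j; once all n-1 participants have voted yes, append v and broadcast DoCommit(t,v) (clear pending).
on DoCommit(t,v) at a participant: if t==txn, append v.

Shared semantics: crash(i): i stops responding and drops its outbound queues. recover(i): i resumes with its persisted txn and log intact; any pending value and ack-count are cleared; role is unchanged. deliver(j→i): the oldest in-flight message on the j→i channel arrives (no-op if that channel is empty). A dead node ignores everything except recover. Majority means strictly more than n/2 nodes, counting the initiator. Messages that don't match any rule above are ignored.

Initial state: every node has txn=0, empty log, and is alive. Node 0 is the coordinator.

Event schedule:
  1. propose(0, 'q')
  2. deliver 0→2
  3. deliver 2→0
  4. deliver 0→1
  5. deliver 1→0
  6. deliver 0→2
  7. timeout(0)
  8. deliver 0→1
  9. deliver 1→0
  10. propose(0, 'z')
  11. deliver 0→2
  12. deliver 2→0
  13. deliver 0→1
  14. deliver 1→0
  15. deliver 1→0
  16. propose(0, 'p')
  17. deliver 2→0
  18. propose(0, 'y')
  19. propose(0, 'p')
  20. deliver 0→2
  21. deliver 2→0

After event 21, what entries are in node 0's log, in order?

1. propose(0,'q'):  <0:coor t1 ->
2. deliver 0→2:  <2:part t1 ->
3. deliver 2→0:  nop
4. deliver 0→1:  <1:part t1 ->
5. deliver 1→0:  <0:coor t1 q>
6. deliver 0→2:  <2:part t1 q>
7. timeout(0):  <0:coor t2 q>
8. deliver 0→1:  <1:part t1 q>
9. deliver 1→0:  nop
10. propose(0,'z'):  <0:coor t3 q>
11. deliver 0→2:  <2:part t2 q>
12. deliver 2→0:  nop
13. deliver 0→1:  <1:part t2 q>
14. deliver 1→0:  nop
15. deliver 1→0:  nop
16. propose(0,'p'):  <0:coor t4 q>
17. deliver 2→0:  nop
18. propose(0,'y'):  <0:coor t5 q>
19. propose(0,'p'):  <0:coor t6 q>
20. deliver 0→2:  <2:part t3 q>
21. deliver 2→0:  nop

q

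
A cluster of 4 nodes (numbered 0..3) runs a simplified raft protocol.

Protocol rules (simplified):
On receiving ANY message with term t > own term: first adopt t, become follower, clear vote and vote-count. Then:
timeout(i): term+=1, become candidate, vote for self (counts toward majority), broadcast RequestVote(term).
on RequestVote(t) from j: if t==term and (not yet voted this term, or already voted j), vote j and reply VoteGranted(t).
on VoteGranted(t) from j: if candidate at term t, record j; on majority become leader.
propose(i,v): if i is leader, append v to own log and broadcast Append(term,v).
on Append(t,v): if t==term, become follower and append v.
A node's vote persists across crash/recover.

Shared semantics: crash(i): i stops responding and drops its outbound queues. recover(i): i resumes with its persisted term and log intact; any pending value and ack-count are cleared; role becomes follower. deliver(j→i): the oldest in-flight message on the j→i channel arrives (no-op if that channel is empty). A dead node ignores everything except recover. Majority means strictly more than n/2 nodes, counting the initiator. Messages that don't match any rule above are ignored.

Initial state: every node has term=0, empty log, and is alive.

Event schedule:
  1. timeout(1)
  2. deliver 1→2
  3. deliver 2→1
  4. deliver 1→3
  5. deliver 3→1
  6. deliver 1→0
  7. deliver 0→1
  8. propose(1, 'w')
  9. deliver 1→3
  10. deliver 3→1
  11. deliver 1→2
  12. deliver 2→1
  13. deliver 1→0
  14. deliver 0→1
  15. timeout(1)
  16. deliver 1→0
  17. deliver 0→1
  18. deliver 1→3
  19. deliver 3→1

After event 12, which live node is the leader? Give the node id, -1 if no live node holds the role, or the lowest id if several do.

1

[1] timeout(1) → N1(cand t1 [-])
[2] deliver 1→2 → N2(foll t1 [-])
[3] deliver 2→1 → ∅
[4] deliver 1→3 → N3(foll t1 [-])
[5] deliver 3→1 → N1(lead t1 [-])
[6] deliver 1→0 → N0(foll t1 [-])
[7] deliver 0→1 → ∅
[8] propose(1,'w') → N1(lead t1 [w])
[9] deliver 1→3 → N3(foll t1 [w])
[10] deliver 3→1 → ∅
[11] deliver 1→2 → N2(foll t1 [w])
[12] deliver 2→1 → ∅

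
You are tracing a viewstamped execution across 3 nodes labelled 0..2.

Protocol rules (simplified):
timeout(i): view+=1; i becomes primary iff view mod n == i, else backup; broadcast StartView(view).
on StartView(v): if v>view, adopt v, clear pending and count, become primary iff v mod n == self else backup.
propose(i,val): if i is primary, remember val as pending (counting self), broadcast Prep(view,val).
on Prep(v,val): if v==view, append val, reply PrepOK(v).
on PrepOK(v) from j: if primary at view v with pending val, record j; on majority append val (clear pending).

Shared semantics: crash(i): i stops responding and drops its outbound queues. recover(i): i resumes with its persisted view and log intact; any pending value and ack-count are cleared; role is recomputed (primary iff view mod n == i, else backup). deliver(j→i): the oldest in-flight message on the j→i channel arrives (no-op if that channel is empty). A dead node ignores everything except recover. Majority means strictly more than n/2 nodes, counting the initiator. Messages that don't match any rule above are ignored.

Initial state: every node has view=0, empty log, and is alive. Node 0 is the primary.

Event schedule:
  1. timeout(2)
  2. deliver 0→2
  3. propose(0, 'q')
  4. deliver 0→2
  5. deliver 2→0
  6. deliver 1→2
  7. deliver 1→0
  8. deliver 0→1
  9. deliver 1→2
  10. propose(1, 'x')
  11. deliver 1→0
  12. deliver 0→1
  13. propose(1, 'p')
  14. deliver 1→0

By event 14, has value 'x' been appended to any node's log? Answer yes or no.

no

[1] timeout(2) → N2(back v1 [-])
[2] deliver 0→2 → ∅
[3] propose(0,'q') → ∅
[4] deliver 0→2 → ∅
[5] deliver 2→0 → N0(back v1 [-])
[6] deliver 1→2 → ∅
[7] deliver 1→0 → ∅
[8] deliver 0→1 → N1(back v0 [q])
[9] deliver 1→2 → ∅
[10] propose(1,'x') → ∅
[11] deliver 1→0 → ∅
[12] deliver 0→1 → ∅
[13] propose(1,'p') → ∅
[14] deliver 1→0 → ∅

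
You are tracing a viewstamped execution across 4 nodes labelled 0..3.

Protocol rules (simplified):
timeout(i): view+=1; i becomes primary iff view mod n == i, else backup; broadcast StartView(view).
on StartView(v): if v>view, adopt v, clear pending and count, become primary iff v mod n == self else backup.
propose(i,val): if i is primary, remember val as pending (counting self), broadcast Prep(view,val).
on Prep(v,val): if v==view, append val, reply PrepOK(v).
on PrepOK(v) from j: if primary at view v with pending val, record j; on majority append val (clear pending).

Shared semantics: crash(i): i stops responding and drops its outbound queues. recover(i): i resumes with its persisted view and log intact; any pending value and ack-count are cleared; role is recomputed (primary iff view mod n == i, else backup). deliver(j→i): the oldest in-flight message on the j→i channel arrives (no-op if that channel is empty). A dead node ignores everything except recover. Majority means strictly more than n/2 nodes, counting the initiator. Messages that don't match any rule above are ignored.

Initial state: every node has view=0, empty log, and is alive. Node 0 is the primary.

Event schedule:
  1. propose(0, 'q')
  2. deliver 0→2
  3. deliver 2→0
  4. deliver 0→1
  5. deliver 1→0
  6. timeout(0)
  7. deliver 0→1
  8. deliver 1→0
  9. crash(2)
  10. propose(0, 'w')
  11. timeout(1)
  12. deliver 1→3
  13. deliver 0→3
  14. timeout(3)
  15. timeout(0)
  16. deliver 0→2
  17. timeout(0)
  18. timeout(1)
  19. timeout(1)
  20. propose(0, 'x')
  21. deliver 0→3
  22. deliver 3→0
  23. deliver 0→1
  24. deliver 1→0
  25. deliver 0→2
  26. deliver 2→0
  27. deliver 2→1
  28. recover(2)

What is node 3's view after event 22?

3

e1 propose(0,'q'): ·
e2 deliver 0→2: 2[back,v=0,q]
e3 deliver 2→0: ·
e4 deliver 0→1: 1[back,v=0,q]
e5 deliver 1→0: 0[prim,v=0,q]
e6 timeout(0): 0[back,v=1,q]
e7 deliver 0→1: 1[prim,v=1,q]
e8 deliver 1→0: ·
e9 crash(2): 2[✗back,v=0,q]
e10 propose(0,'w'): ·
e11 timeout(1): 1[back,v=2,q]
e12 deliver 1→3: 3[back,v=2,-]
e13 deliver 0→3: ·
e14 timeout(3): 3[prim,v=3,-]
e15 timeout(0): 0[back,v=2,q]
e16 deliver 0→2: ·
e17 timeout(0): 0[back,v=3,q]
e18 timeout(1): 1[back,v=3,q]
e19 timeout(1): 1[back,v=4,q]
e20 propose(0,'x'): ·
e21 deliver 0→3: ·
e22 deliver 3→0: ·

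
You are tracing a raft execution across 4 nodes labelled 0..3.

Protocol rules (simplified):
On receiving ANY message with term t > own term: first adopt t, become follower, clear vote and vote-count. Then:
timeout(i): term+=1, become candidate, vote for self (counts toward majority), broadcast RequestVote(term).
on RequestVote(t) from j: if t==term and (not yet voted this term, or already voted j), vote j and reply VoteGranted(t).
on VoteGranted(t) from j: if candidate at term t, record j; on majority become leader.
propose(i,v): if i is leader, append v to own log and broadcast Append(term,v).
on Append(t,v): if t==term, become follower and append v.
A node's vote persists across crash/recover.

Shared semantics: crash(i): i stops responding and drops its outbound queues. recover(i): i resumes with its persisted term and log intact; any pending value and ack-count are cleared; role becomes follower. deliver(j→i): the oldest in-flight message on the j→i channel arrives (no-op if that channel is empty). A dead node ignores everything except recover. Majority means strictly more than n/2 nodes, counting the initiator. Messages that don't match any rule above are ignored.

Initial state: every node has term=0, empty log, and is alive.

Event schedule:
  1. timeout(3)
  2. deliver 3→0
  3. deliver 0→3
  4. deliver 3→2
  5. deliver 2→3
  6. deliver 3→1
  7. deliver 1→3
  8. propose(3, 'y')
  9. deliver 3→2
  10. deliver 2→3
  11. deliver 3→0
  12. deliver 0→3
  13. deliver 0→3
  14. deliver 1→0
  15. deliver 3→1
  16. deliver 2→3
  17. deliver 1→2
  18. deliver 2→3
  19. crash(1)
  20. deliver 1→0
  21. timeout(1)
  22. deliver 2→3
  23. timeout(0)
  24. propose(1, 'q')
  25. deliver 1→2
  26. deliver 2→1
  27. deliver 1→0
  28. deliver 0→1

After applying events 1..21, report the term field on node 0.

e1 timeout(3): 3[cand,t=1,-]
e2 deliver 3→0: 0[foll,t=1,-]
e3 deliver 0→3: ·
e4 deliver 3→2: 2[foll,t=1,-]
e5 deliver 2→3: 3[lead,t=1,-]
e6 deliver 3→1: 1[foll,t=1,-]
e7 deliver 1→3: ·
e8 propose(3,'y'): 3[lead,t=1,y]
e9 deliver 3→2: 2[foll,t=1,y]
e10 deliver 2→3: ·
e11 deliver 3→0: 0[foll,t=1,y]
e12 deliver 0→3: ·
e13 deliver 0→3: ·
e14 deliver 1→0: ·
e15 deliver 3→1: 1[foll,t=1,y]
e16 deliver 2→3: ·
e17 deliver 1→2: ·
e18 deliver 2→3: ·
e19 crash(1): 1[✗foll,t=1,y]
e20 deliver 1→0: ·
e21 timeout(1): ·

1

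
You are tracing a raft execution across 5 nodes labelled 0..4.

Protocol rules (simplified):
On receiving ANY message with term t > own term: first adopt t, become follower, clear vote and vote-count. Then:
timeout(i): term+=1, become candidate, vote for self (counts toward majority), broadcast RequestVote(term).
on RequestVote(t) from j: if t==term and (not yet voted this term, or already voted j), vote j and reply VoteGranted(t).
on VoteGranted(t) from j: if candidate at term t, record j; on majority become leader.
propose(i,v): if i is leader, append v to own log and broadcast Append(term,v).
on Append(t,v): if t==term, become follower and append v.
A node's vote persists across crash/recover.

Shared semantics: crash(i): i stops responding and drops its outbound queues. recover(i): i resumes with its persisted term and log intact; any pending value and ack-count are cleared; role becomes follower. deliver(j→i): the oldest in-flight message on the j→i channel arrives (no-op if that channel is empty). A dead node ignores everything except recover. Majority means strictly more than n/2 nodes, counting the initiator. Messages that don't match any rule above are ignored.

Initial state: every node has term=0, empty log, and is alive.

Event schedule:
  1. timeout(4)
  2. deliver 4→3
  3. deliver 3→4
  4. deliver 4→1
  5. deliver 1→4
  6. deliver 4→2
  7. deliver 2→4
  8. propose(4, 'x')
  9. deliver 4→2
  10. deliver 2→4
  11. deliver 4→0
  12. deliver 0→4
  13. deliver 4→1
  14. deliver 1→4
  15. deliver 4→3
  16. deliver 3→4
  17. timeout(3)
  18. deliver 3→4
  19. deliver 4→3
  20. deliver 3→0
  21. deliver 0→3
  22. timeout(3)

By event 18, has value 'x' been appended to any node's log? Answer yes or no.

yes

e1 timeout(4): 4[cand,t=1,-]
e2 deliver 4→3: 3[foll,t=1,-]
e3 deliver 3→4: ·
e4 deliver 4→1: 1[foll,t=1,-]
e5 deliver 1→4: 4[lead,t=1,-]
e6 deliver 4→2: 2[foll,t=1,-]
e7 deliver 2→4: ·
e8 propose(4,'x'): 4[lead,t=1,x]
e9 deliver 4→2: 2[foll,t=1,x]
e10 deliver 2→4: ·
e11 deliver 4→0: 0[foll,t=1,-]
e12 deliver 0→4: ·
e13 deliver 4→1: 1[foll,t=1,x]
e14 deliver 1→4: ·
e15 deliver 4→3: 3[foll,t=1,x]
e16 deliver 3→4: ·
e17 timeout(3): 3[cand,t=2,x]
e18 deliver 3→4: 4[foll,t=2,x]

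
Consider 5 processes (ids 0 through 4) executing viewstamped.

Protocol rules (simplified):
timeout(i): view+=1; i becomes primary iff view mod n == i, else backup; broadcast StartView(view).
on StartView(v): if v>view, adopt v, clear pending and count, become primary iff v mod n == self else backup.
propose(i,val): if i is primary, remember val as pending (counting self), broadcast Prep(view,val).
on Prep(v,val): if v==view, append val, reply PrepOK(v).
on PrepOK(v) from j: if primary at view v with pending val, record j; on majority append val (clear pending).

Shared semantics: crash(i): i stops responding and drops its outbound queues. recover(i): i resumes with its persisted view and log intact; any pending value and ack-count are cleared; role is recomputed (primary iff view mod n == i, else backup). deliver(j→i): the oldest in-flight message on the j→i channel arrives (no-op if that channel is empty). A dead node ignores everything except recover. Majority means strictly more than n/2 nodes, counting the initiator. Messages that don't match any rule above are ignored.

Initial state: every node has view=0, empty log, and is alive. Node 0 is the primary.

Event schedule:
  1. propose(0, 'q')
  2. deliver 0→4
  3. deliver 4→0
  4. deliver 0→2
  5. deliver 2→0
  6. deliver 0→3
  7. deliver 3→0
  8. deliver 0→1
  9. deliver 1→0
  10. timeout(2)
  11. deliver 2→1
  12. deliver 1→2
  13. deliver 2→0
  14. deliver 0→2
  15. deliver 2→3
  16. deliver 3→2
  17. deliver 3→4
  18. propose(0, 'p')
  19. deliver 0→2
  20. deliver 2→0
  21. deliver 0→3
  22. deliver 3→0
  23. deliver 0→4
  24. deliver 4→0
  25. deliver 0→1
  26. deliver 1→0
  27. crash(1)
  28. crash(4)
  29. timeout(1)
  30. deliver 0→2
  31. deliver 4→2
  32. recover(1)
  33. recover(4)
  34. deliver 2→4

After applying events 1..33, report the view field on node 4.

e1 propose(0,'q'): ·
e2 deliver 0→4: 4[back,v=0,q]
e3 deliver 4→0: ·
e4 deliver 0→2: 2[back,v=0,q]
e5 deliver 2→0: 0[prim,v=0,q]
e6 deliver 0→3: 3[back,v=0,q]
e7 deliver 3→0: ·
e8 deliver 0→1: 1[back,v=0,q]
e9 deliver 1→0: ·
e10 timeout(2): 2[back,v=1,q]
e11 deliver 2→1: 1[prim,v=1,q]
e12 deliver 1→2: ·
e13 deliver 2→0: 0[back,v=1,q]
e14 deliver 0→2: ·
e15 deliver 2→3: 3[back,v=1,q]
e16 deliver 3→2: ·
e17 deliver 3→4: ·
e18 propose(0,'p'): ·
e19 deliver 0→2: ·
e20 deliver 2→0: ·
e21 deliver 0→3: ·
e22 deliver 3→0: ·
e23 deliver 0→4: ·
e24 deliver 4→0: ·
e25 deliver 0→1: ·
e26 deliver 1→0: ·
e27 crash(1): 1[✗prim,v=1,q]
e28 crash(4): 4[✗back,v=0,q]
e29 timeout(1): ·
e30 deliver 0→2: ·
e31 deliver 4→2: ·
e32 recover(1): 1[prim,v=1,q]
e33 recover(4): 4[back,v=0,q]

0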